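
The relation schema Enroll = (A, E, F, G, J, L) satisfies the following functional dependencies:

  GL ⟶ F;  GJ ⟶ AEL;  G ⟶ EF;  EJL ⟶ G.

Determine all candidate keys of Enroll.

Attribute J never appears on the right-hand side of any dependency, so J must belong to every candidate key.
{J}⁺ = {J}, which is not all of the schema, so we must add further attributes.
{G, J}⁺: GJ→AEL adds A, E, L; G→EF adds F → {A, E, F, G, J, L}.
{E, J, L}⁺: EJL→G adds G; GL→F adds F; GJ→AEL adds A → {A, E, F, G, J, L}.

(G, J), (E, J, L)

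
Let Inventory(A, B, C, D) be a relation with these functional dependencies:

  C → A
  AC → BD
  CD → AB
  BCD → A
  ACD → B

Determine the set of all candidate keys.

Attribute C never appears on the right-hand side of any dependency, so C must belong to every candidate key.
{C}⁺ = {A, B, C, D}, which is all of the schema, so {C} is the only candidate key.

C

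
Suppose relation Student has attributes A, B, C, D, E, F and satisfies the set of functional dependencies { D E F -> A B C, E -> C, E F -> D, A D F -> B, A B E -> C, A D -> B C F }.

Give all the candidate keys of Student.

Attribute E never appears on the right-hand side of any dependency, so E must belong to every candidate key.
{E}⁺ = {C, E}, which is not all of the schema, so we must add further attributes.
{E, F}⁺: E→C adds C; EF→D adds D; DEF→ABC adds A, B → {A, B, C, D, E, F}.
{A, D, E}⁺: E→C adds C; AD→BCF adds B, F → {A, B, C, D, E, F}.
Any other superkey contains one of these as a subset, so there are no further candidate keys.

(E, F), (A, D, E)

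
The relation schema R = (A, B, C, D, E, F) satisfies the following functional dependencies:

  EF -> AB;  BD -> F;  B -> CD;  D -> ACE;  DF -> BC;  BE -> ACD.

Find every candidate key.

(B); (D, F); (E, F)

{B}⁺: B→CD adds C, D; D→ACE adds A, E; BD→F adds F → {A, B, C, D, E, F}.
{D, F}⁺: D→ACE adds A, C, E; DF→BC adds B → {A, B, C, D, E, F}. Minimal: {F}⁺ = {F}; {D}⁺ = {A, C, D, E} — none reach the full schema.
{E, F}⁺: EF→AB adds A, B; B→CD adds C, D → {A, B, C, D, E, F}. Minimal: {F}⁺ = {F}; {E}⁺ = {E} — none reach the full schema.
Any other superkey contains one of these as a subset, so there are no further candidate keys.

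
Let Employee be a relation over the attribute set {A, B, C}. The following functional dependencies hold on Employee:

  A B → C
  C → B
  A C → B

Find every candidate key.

{A, B}, {A, C}

Attribute A never appears on the right-hand side of any dependency, so A must belong to every candidate key.
{A}⁺ = {A}, which is not all of the schema, so we must add further attributes.
{A, B}⁺: AB→C adds C → {A, B, C}. Minimal: {B}⁺ = {B}; {A}⁺ = {A} — none reach the full schema.
{A, C}⁺: C→B adds B → {A, B, C}. Minimal: {C}⁺ = {B, C}; {A}⁺ = {A} — none reach the full schema.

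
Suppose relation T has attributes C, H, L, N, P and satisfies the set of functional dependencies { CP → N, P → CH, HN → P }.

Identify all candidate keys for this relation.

Attribute L never appears on the right-hand side of any dependency, so L must belong to every candidate key.
{L}⁺ = {L}, which is not all of the schema, so we must add further attributes.
{L, P}⁺: P→CH adds C, H; CP→N adds N → {C, H, L, N, P}.
{H, L, N}⁺: HN→P adds P; P→CH adds C → {C, H, L, N, P}.
Any other superkey contains one of these as a subset, so there are no further candidate keys.

{L, P}, {H, L, N}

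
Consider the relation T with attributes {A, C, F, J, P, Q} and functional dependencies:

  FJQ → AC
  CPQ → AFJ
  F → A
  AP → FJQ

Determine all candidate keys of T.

(A, P); (F, P); (C, P, Q)

{A, P}⁺: AP→FJQ adds F, J, Q; FJQ→AC adds C → {A, C, F, J, P, Q}. Minimal: {P}⁺ = {P}; {A}⁺ = {A} — none reach the full schema.
{F, P}⁺: F→A adds A; AP→FJQ adds J, Q; FJQ→AC adds C → {A, C, F, J, P, Q}. Minimal: {P}⁺ = {P}; {F}⁺ = {A, F} — none reach the full schema.
{C, P, Q}⁺: CPQ→AFJ adds A, F, J → {A, C, F, J, P, Q}. Minimal: {P, Q}⁺ = {P, Q}; {C, Q}⁺ = {C, Q}; {C, P}⁺ = {C, P} — none reach the full schema.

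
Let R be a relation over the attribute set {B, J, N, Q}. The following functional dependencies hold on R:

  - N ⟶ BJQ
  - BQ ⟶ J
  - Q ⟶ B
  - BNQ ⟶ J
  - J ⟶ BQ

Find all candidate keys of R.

{N}

Attribute N never appears on the right-hand side of any dependency, so N must belong to every candidate key.
{N}⁺ = {B, J, N, Q}, which is all of the schema, so {N} is the only candidate key.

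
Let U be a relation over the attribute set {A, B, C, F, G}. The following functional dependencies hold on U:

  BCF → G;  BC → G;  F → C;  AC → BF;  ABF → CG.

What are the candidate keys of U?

{A, C}, {A, F}

Attribute A never appears on the right-hand side of any dependency, so A must belong to every candidate key.
{A}⁺ = {A}, which is not all of the schema, so we must add further attributes.
{A, C}⁺: AC→BF adds B, F; ABF→CG adds G → {A, B, C, F, G}. Minimal: {C}⁺ = {C}; {A}⁺ = {A} — none reach the full schema.
{A, F}⁺: F→C adds C; AC→BF adds B; ABF→CG adds G → {A, B, C, F, G}. Minimal: {F}⁺ = {C, F}; {A}⁺ = {A} — none reach the full schema.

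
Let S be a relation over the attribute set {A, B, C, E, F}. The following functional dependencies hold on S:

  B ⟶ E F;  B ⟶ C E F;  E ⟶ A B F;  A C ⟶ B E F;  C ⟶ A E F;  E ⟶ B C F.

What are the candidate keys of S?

{B}⁺: B→EF adds E, F; B→CEF adds C; E→ABF adds A → {A, B, C, E, F}.
{C}⁺: C→AEF adds A, E, F; E→BCF adds B → {A, B, C, E, F}.
{E}⁺: E→ABF adds A, B, F; E→BCF adds C → {A, B, C, E, F}.
Any other superkey contains one of these as a subset, so there are no further candidate keys.

B; C; E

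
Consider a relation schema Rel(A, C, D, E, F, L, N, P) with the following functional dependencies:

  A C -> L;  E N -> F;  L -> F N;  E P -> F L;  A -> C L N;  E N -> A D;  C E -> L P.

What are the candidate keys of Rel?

{A, E}, {C, E}, {E, L}, {E, N}, {E, P}

{A, E}⁺: A→CLN adds C, L, N; EN→AD adds D; CE→LP adds P; EN→F adds F → {A, C, D, E, F, L, N, P}. Minimal: {E}⁺ = {E}; {A}⁺ = {A, C, F, L, N} — none reach the full schema.
{C, E}⁺: CE→LP adds L, P; L→FN adds F, N; EN→AD adds A, D → {A, C, D, E, F, L, N, P}. Minimal: {E}⁺ = {E}; {C}⁺ = {C} — none reach the full schema.
{E, L}⁺: L→FN adds F, N; EN→AD adds A, D; A→CLN adds C; CE→LP adds P → {A, C, D, E, F, L, N, P}. Minimal: {L}⁺ = {F, L, N}; {E}⁺ = {E} — none reach the full schema.
{E, N}⁺: EN→F adds F; EN→AD adds A, D; A→CLN adds C, L; CE→LP adds P → {A, C, D, E, F, L, N, P}. Minimal: {N}⁺ = {N}; {E}⁺ = {E} — none reach the full schema.
{E, P}⁺: EP→FL adds F, L; L→FN adds N; EN→AD adds A, D; A→CLN adds C → {A, C, D, E, F, L, N, P}. Minimal: {P}⁺ = {P}; {E}⁺ = {E} — none reach the full schema.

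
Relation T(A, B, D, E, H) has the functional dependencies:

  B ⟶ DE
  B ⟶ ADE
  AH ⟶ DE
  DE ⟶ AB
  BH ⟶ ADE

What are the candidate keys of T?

{A, H}, {B, H}, {D, E, H}

Attribute H never appears on the right-hand side of any dependency, so H must belong to every candidate key.
{H}⁺ = {H}, which is not all of the schema, so we must add further attributes.
{A, H}⁺: AH→DE adds D, E; DE→AB adds B → {A, B, D, E, H}.
{B, H}⁺: B→DE adds D, E; B→ADE adds A → {A, B, D, E, H}.
{D, E, H}⁺: DE→AB adds A, B → {A, B, D, E, H}.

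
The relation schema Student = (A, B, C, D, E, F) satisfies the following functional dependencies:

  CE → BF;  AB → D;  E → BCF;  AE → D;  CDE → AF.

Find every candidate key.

AE, DE

Attribute E never appears on the right-hand side of any dependency, so E must belong to every candidate key.
{E}⁺ = {B, C, E, F}, which is not all of the schema, so we must add further attributes.
{A, E}⁺: E→BCF adds B, C, F; AE→D adds D → {A, B, C, D, E, F}. Minimal: {E}⁺ = {B, C, E, F}; {A}⁺ = {A} — none reach the full schema.
{D, E}⁺: E→BCF adds B, C, F; CDE→AF adds A → {A, B, C, D, E, F}. Minimal: {E}⁺ = {B, C, E, F}; {D}⁺ = {D} — none reach the full schema.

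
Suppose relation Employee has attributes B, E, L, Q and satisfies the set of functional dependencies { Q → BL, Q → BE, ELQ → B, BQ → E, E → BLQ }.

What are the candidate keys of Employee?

{E}⁺: E→BLQ adds B, L, Q → {B, E, L, Q}.
{Q}⁺: Q→BL adds B, L; Q→BE adds E → {B, E, L, Q}.

{E}, {Q}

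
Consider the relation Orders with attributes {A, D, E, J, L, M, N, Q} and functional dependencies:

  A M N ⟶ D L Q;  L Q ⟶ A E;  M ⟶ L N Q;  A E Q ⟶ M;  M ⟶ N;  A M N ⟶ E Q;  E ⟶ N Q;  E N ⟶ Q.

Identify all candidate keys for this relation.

Attribute J never appears on the right-hand side of any dependency, so J must belong to every candidate key.
{J}⁺ = {J}, which is not all of the schema, so we must add further attributes.
{J, M}⁺: M→LNQ adds L, N, Q; LQ→AE adds A, E; AMN→DLQ adds D → {A, D, E, J, L, M, N, Q}.
{A, E, J}⁺: E→NQ adds N, Q; AEQ→M adds M; AMN→DLQ adds D, L → {A, D, E, J, L, M, N, Q}.
{E, J, L}⁺: E→NQ adds N, Q; LQ→AE adds A; AEQ→M adds M; AMN→DLQ adds D → {A, D, E, J, L, M, N, Q}.
{J, L, Q}⁺: LQ→AE adds A, E; AEQ→M adds M; M→N adds N; AMN→DLQ adds D → {A, D, E, J, L, M, N, Q}.
Any other superkey contains one of these as a subset, so there are no further candidate keys.

{J, M}; {A, E, J}; {E, J, L}; {J, L, Q}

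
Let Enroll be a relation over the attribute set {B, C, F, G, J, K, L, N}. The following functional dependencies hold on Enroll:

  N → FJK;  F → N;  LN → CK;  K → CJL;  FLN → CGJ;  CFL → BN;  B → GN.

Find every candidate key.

{B}⁺: B→GN adds G, N; N→FJK adds F, J, K; K→CJL adds C, L → {B, C, F, G, J, K, L, N}.
{F}⁺: F→N adds N; N→FJK adds J, K; K→CJL adds C, L; FLN→CGJ adds G; CFL→BN adds B → {B, C, F, G, J, K, L, N}.
{N}⁺: N→FJK adds F, J, K; K→CJL adds C, L; FLN→CGJ adds G; CFL→BN adds B → {B, C, F, G, J, K, L, N}.
Any other superkey contains one of these as a subset, so there are no further candidate keys.

{B}, {F}, {N}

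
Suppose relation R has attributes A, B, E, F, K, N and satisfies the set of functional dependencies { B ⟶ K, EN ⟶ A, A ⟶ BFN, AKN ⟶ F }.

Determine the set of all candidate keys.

(A, E), (E, N)

{A, E}⁺: A→BFN adds B, F, N; B→K adds K → {A, B, E, F, K, N}.
{E, N}⁺: EN→A adds A; A→BFN adds B, F; B→K adds K → {A, B, E, F, K, N}.
Any other superkey contains one of these as a subset, so there are no further candidate keys.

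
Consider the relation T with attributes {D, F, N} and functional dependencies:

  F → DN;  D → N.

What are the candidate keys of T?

(F)

Attribute F never appears on the right-hand side of any dependency, so F must belong to every candidate key.
{F}⁺ = {D, F, N}, which is all of the schema, so {F} is the only candidate key.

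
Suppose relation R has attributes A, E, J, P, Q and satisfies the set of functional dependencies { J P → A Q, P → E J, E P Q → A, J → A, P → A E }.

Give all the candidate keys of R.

Attribute P never appears on the right-hand side of any dependency, so P must belong to every candidate key.
{P}⁺ = {A, E, J, P, Q}, which is all of the schema, so {P} is the only candidate key.

(P)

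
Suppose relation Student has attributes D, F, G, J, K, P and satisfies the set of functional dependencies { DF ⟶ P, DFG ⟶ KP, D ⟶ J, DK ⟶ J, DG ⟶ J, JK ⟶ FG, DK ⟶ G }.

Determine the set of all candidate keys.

(D, K); (D, F, G)

Attribute D never appears on the right-hand side of any dependency, so D must belong to every candidate key.
{D}⁺ = {D, J}, which is not all of the schema, so we must add further attributes.
{D, K}⁺: D→J adds J; JK→FG adds F, G; DF→P adds P → {D, F, G, J, K, P}. Minimal: {K}⁺ = {K}; {D}⁺ = {D, J} — none reach the full schema.
{D, F, G}⁺: DF→P adds P; DFG→KP adds K; D→J adds J → {D, F, G, J, K, P}. Minimal: {F, G}⁺ = {F, G}; {D, G}⁺ = {D, G, J}; {D, F}⁺ = {D, F, J, P} — none reach the full schema.
Any other superkey contains one of these as a subset, so there are no further candidate keys.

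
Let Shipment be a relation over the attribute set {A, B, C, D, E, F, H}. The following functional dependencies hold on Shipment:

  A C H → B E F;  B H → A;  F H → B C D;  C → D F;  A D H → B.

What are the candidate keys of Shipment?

{C, H}⁺: C→DF adds D, F; FH→BCD adds B; BH→A adds A; ACH→BEF adds E → {A, B, C, D, E, F, H}.
{F, H}⁺: FH→BCD adds B, C, D; BH→A adds A; ACH→BEF adds E → {A, B, C, D, E, F, H}.

{C, H}; {F, H}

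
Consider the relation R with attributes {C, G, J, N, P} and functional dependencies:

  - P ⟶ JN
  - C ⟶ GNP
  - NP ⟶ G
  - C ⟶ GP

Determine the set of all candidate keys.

Attribute C never appears on the right-hand side of any dependency, so C must belong to every candidate key.
{C}⁺ = {C, G, J, N, P}, which is all of the schema, so {C} is the only candidate key.

{C}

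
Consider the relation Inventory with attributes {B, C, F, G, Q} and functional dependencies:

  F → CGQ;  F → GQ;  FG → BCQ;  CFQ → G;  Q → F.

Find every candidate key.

(F), (Q)

{F}⁺: F→CGQ adds C, G, Q; FG→BCQ adds B → {B, C, F, G, Q}.
{Q}⁺: Q→F adds F; F→CGQ adds C, G; FG→BCQ adds B → {B, C, F, G, Q}.
Any other superkey contains one of these as a subset, so there are no further candidate keys.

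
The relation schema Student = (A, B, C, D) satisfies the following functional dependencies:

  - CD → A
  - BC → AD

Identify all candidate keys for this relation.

Attributes B, C never appear on any right-hand side, so every candidate key must contain {B, C}.
{B, C}⁺ = {A, B, C, D}, which is all of the schema, so {B, C} is the only candidate key.

{B, C}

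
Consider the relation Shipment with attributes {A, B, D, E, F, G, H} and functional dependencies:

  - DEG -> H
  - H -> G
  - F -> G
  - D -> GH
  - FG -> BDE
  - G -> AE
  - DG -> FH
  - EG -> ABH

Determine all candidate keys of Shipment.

{D}⁺: D→GH adds G, H; G→AE adds A, E; DG→FH adds F; EG→ABH adds B → {A, B, D, E, F, G, H}.
{F}⁺: F→G adds G; FG→BDE adds B, D, E; G→AE adds A; DG→FH adds H → {A, B, D, E, F, G, H}.
Any other superkey contains one of these as a subset, so there are no further candidate keys.

D; F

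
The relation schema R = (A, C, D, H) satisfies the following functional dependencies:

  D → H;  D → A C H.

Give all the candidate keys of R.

{D}

Attribute D never appears on the right-hand side of any dependency, so D must belong to every candidate key.
{D}⁺ = {A, C, D, H}, which is all of the schema, so {D} is the only candidate key.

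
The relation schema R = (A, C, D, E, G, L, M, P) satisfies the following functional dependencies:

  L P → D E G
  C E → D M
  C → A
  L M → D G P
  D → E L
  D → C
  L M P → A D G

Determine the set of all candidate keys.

(D); (C, E); (L, M); (L, P)

{D}⁺: D→EL adds E, L; D→C adds C; CE→DM adds M; C→A adds A; LM→DGP adds G, P → {A, C, D, E, G, L, M, P}.
{C, E}⁺: CE→DM adds D, M; C→A adds A; D→EL adds L; LM→DGP adds G, P → {A, C, D, E, G, L, M, P}. Minimal: {E}⁺ = {E}; {C}⁺ = {A, C} — none reach the full schema.
{L, M}⁺: LM→DGP adds D, G, P; D→EL adds E; D→C adds C; LMP→ADG adds A → {A, C, D, E, G, L, M, P}. Minimal: {M}⁺ = {M}; {L}⁺ = {L} — none reach the full schema.
{L, P}⁺: LP→DEG adds D, E, G; D→C adds C; CE→DM adds M; C→A adds A → {A, C, D, E, G, L, M, P}. Minimal: {P}⁺ = {P}; {L}⁺ = {L} — none reach the full schema.
Any other superkey contains one of these as a subset, so there are no further candidate keys.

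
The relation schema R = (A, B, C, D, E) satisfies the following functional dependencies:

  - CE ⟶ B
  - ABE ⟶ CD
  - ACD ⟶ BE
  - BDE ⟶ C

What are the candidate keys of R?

Attribute A never appears on the right-hand side of any dependency, so A must belong to every candidate key.
{A}⁺ = {A}, which is not all of the schema, so we must add further attributes.
{A, B, E}⁺: ABE→CD adds C, D → {A, B, C, D, E}. Minimal: {B, E}⁺ = {B, E}; {A, E}⁺ = {A, E}; {A, B}⁺ = {A, B} — none reach the full schema.
{A, C, D}⁺: ACD→BE adds B, E → {A, B, C, D, E}. Minimal: {C, D}⁺ = {C, D}; {A, D}⁺ = {A, D}; {A, C}⁺ = {A, C} — none reach the full schema.
{A, C, E}⁺: CE→B adds B; ABE→CD adds D → {A, B, C, D, E}. Minimal: {C, E}⁺ = {B, C, E}; {A, E}⁺ = {A, E}; {A, C}⁺ = {A, C} — none reach the full schema.
Any other superkey contains one of these as a subset, so there are no further candidate keys.

(A, B, E); (A, C, D); (A, C, E)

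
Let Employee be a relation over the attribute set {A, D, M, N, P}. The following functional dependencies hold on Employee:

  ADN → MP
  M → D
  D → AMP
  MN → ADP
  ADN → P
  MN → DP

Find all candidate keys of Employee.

{D, N}; {M, N}

Attribute N never appears on the right-hand side of any dependency, so N must belong to every candidate key.
{N}⁺ = {N}, which is not all of the schema, so we must add further attributes.
{D, N}⁺: D→AMP adds A, M, P → {A, D, M, N, P}.
{M, N}⁺: M→D adds D; D→AMP adds A, P → {A, D, M, N, P}.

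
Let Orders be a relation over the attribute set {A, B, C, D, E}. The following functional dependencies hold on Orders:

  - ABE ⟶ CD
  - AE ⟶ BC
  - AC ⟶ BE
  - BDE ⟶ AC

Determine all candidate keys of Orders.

AC, AE, BDE

{A, C}⁺: AC→BE adds B, E; ABE→CD adds D → {A, B, C, D, E}. Minimal: {C}⁺ = {C}; {A}⁺ = {A} — none reach the full schema.
{A, E}⁺: AE→BC adds B, C; ABE→CD adds D → {A, B, C, D, E}. Minimal: {E}⁺ = {E}; {A}⁺ = {A} — none reach the full schema.
{B, D, E}⁺: BDE→AC adds A, C → {A, B, C, D, E}. Minimal: {D, E}⁺ = {D, E}; {B, E}⁺ = {B, E}; {B, D}⁺ = {B, D} — none reach the full schema.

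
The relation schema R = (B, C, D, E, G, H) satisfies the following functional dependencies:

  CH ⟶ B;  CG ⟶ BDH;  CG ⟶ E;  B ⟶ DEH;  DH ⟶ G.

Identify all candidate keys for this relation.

Attribute C never appears on the right-hand side of any dependency, so C must belong to every candidate key.
{C}⁺ = {C}, which is not all of the schema, so we must add further attributes.
{B, C}⁺: B→DEH adds D, E, H; DH→G adds G → {B, C, D, E, G, H}. Minimal: {C}⁺ = {C}; {B}⁺ = {B, D, E, G, H} — none reach the full schema.
{C, G}⁺: CG→BDH adds B, D, H; CG→E adds E → {B, C, D, E, G, H}. Minimal: {G}⁺ = {G}; {C}⁺ = {C} — none reach the full schema.
{C, H}⁺: CH→B adds B; B→DEH adds D, E; DH→G adds G → {B, C, D, E, G, H}. Minimal: {H}⁺ = {H}; {C}⁺ = {C} — none reach the full schema.

{B, C}; {C, G}; {C, H}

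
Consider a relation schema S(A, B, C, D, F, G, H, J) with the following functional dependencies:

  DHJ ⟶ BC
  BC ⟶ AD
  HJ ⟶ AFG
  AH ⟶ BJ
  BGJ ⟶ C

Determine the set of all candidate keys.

Attribute H never appears on the right-hand side of any dependency, so H must belong to every candidate key.
{H}⁺ = {H}, which is not all of the schema, so we must add further attributes.
{A, H}⁺: AH→BJ adds B, J; HJ→AFG adds F, G; BGJ→C adds C; BC→AD adds D → {A, B, C, D, F, G, H, J}. Minimal: {H}⁺ = {H}; {A}⁺ = {A} — none reach the full schema.
{H, J}⁺: HJ→AFG adds A, F, G; AH→BJ adds B; BGJ→C adds C; BC→AD adds D → {A, B, C, D, F, G, H, J}. Minimal: {J}⁺ = {J}; {H}⁺ = {H} — none reach the full schema.
{B, C, H}⁺: BC→AD adds A, D; AH→BJ adds J; HJ→AFG adds F, G → {A, B, C, D, F, G, H, J}. Minimal: {C, H}⁺ = {C, H}; {B, H}⁺ = {B, H}; {B, C}⁺ = {A, B, C, D} — none reach the full schema.

(A, H), (H, J), (B, C, H)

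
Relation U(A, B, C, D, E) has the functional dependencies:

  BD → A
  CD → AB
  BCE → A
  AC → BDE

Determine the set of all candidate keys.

{A, C}, {C, D}, {B, C, E}

Attribute C never appears on the right-hand side of any dependency, so C must belong to every candidate key.
{C}⁺ = {C}, which is not all of the schema, so we must add further attributes.
{A, C}⁺: AC→BDE adds B, D, E → {A, B, C, D, E}. Minimal: {C}⁺ = {C}; {A}⁺ = {A} — none reach the full schema.
{C, D}⁺: CD→AB adds A, B; AC→BDE adds E → {A, B, C, D, E}. Minimal: {D}⁺ = {D}; {C}⁺ = {C} — none reach the full schema.
{B, C, E}⁺: BCE→A adds A; AC→BDE adds D → {A, B, C, D, E}. Minimal: {C, E}⁺ = {C, E}; {B, E}⁺ = {B, E}; {B, C}⁺ = {B, C} — none reach the full schema.
Any other superkey contains one of these as a subset, so there are no further candidate keys.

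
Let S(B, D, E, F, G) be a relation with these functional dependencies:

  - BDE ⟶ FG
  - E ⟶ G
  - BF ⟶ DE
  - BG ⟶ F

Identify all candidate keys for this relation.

{B, E}, {B, F}, {B, G}

Attribute B never appears on the right-hand side of any dependency, so B must belong to every candidate key.
{B}⁺ = {B}, which is not all of the schema, so we must add further attributes.
{B, E}⁺: E→G adds G; BG→F adds F; BF→DE adds D → {B, D, E, F, G}. Minimal: {E}⁺ = {E, G}; {B}⁺ = {B} — none reach the full schema.
{B, F}⁺: BF→DE adds D, E; BDE→FG adds G → {B, D, E, F, G}. Minimal: {F}⁺ = {F}; {B}⁺ = {B} — none reach the full schema.
{B, G}⁺: BG→F adds F; BF→DE adds D, E → {B, D, E, F, G}. Minimal: {G}⁺ = {G}; {B}⁺ = {B} — none reach the full schema.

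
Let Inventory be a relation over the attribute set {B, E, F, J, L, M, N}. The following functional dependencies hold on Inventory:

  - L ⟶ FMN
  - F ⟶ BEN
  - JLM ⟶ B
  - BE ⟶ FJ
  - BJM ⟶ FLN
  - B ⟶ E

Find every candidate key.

{L}⁺: L→FMN adds F, M, N; F→BEN adds B, E; BE→FJ adds J → {B, E, F, J, L, M, N}.
{B, M}⁺: B→E adds E; BE→FJ adds F, J; BJM→FLN adds L, N → {B, E, F, J, L, M, N}. Minimal: {M}⁺ = {M}; {B}⁺ = {B, E, F, J, N} — none reach the full schema.
{F, M}⁺: F→BEN adds B, E, N; BE→FJ adds J; BJM→FLN adds L → {B, E, F, J, L, M, N}. Minimal: {M}⁺ = {M}; {F}⁺ = {B, E, F, J, N} — none reach the full schema.

{L}, {B, M}, {F, M}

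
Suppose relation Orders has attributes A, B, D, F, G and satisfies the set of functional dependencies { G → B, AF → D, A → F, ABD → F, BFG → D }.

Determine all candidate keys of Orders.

(A, G)

Attributes A, G never appear on any right-hand side, so every candidate key must contain {A, G}.
{A, G}⁺ = {A, B, D, F, G}, which is all of the schema, so {A, G} is the only candidate key.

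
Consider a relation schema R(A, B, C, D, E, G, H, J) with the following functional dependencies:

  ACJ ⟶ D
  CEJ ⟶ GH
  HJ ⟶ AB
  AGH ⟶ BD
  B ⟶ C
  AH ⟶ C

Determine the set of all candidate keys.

(B, E, J), (C, E, J), (E, H, J)

Attributes E, J never appear on any right-hand side, so every candidate key must contain {E, J}.
{E, J}⁺ = {E, J}, which is not all of the schema, so we must add further attributes.
{B, E, J}⁺: B→C adds C; CEJ→GH adds G, H; HJ→AB adds A; AGH→BD adds D → {A, B, C, D, E, G, H, J}. Minimal: {E, J}⁺ = {E, J}; {B, J}⁺ = {B, C, J}; {B, E}⁺ = {B, C, E} — none reach the full schema.
{C, E, J}⁺: CEJ→GH adds G, H; HJ→AB adds A, B; AGH→BD adds D → {A, B, C, D, E, G, H, J}. Minimal: {E, J}⁺ = {E, J}; {C, J}⁺ = {C, J}; {C, E}⁺ = {C, E} — none reach the full schema.
{E, H, J}⁺: HJ→AB adds A, B; B→C adds C; ACJ→D adds D; CEJ→GH adds G → {A, B, C, D, E, G, H, J}. Minimal: {H, J}⁺ = {A, B, C, D, H, J}; {E, J}⁺ = {E, J}; {E, H}⁺ = {E, H} — none reach the full schema.
Any other superkey contains one of these as a subset, so there are no further candidate keys.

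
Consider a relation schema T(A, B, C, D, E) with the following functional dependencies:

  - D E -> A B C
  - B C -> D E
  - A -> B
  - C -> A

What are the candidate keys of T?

(C); (D, E)

{C}⁺: C→A adds A; A→B adds B; BC→DE adds D, E → {A, B, C, D, E}.
{D, E}⁺: DE→ABC adds A, B, C → {A, B, C, D, E}.
Any other superkey contains one of these as a subset, so there are no further candidate keys.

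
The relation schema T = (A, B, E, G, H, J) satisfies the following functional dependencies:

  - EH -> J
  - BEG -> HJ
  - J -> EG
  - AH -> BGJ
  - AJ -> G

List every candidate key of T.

(A, H), (A, B, J), (A, B, E, G)

Attribute A never appears on the right-hand side of any dependency, so A must belong to every candidate key.
{A}⁺ = {A}, which is not all of the schema, so we must add further attributes.
{A, H}⁺: AH→BGJ adds B, G, J; J→EG adds E → {A, B, E, G, H, J}.
{A, B, J}⁺: J→EG adds E, G; BEG→HJ adds H → {A, B, E, G, H, J}.
{A, B, E, G}⁺: BEG→HJ adds H, J → {A, B, E, G, H, J}.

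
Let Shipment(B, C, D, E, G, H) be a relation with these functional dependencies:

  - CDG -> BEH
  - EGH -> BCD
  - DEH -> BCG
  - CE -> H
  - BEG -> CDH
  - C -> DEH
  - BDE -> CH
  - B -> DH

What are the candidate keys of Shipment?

{C}⁺: C→DEH adds D, E, H; DEH→BCG adds B, G → {B, C, D, E, G, H}.
{B, E}⁺: B→DH adds D, H; DEH→BCG adds C, G → {B, C, D, E, G, H}.
{D, E, H}⁺: DEH→BCG adds B, C, G → {B, C, D, E, G, H}.
{E, G, H}⁺: EGH→BCD adds B, C, D → {B, C, D, E, G, H}.
Any other superkey contains one of these as a subset, so there are no further candidate keys.

(C), (B, E), (D, E, H), (E, G, H)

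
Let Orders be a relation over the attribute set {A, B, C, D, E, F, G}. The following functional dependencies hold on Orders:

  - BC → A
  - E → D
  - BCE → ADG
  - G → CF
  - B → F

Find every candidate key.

Attributes B, E never appear on any right-hand side, so every candidate key must contain {B, E}.
{B, E}⁺ = {B, D, E, F}, which is not all of the schema, so we must add further attributes.
{B, C, E}⁺: BC→A adds A; E→D adds D; BCE→ADG adds G; G→CF adds F → {A, B, C, D, E, F, G}. Minimal: {C, E}⁺ = {C, D, E}; {B, E}⁺ = {B, D, E, F}; {B, C}⁺ = {A, B, C, F} — none reach the full schema.
{B, E, G}⁺: E→D adds D; G→CF adds C, F; BC→A adds A → {A, B, C, D, E, F, G}. Minimal: {E, G}⁺ = {C, D, E, F, G}; {B, G}⁺ = {A, B, C, F, G}; {B, E}⁺ = {B, D, E, F} — none reach the full schema.

{B, C, E}, {B, E, G}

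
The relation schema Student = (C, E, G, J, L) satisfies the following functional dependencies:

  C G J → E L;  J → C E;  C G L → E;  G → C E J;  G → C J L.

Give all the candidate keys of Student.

{G}

{G}⁺: G→CEJ adds C, E, J; G→CJL adds L → {C, E, G, J, L}.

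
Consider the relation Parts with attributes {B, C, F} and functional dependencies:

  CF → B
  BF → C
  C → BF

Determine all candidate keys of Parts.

{C}; {B, F}

{C}⁺: C→BF adds B, F → {B, C, F}.
{B, F}⁺: BF→C adds C → {B, C, F}. Minimal: {F}⁺ = {F}; {B}⁺ = {B} — none reach the full schema.
Any other superkey contains one of these as a subset, so there are no further candidate keys.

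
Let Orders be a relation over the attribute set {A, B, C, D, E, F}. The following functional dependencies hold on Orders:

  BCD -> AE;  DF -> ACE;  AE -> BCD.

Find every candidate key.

Attribute F never appears on the right-hand side of any dependency, so F must belong to every candidate key.
{F}⁺ = {F}, which is not all of the schema, so we must add further attributes.
{D, F}⁺: DF→ACE adds A, C, E; AE→BCD adds B → {A, B, C, D, E, F}.
{A, E, F}⁺: AE→BCD adds B, C, D → {A, B, C, D, E, F}.

{D, F}, {A, E, F}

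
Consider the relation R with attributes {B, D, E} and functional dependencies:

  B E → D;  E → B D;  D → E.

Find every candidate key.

{D}, {E}

{D}⁺: D→E adds E; E→BD adds B → {B, D, E}.
{E}⁺: E→BD adds B, D → {B, D, E}.
Any other superkey contains one of these as a subset, so there are no further candidate keys.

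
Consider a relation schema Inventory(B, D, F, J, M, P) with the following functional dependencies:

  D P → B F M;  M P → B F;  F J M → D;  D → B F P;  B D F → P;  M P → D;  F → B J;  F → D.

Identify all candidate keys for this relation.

{D}⁺: D→BFP adds B, F, P; F→BJ adds J; DP→BFM adds M → {B, D, F, J, M, P}.
{F}⁺: F→BJ adds B, J; F→D adds D; D→BFP adds P; DP→BFM adds M → {B, D, F, J, M, P}.
{M, P}⁺: MP→BF adds B, F; MP→D adds D; F→BJ adds J → {B, D, F, J, M, P}. Minimal: {P}⁺ = {P}; {M}⁺ = {M} — none reach the full schema.
Any other superkey contains one of these as a subset, so there are no further candidate keys.

{D}, {F}, {M, P}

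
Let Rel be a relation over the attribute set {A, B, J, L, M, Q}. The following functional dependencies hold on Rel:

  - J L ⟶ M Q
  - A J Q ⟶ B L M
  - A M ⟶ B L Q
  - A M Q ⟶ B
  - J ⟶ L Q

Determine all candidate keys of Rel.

(A, J)

Attributes A, J never appear on any right-hand side, so every candidate key must contain {A, J}.
{A, J}⁺ = {A, B, J, L, M, Q}, which is all of the schema, so {A, J} is the only candidate key.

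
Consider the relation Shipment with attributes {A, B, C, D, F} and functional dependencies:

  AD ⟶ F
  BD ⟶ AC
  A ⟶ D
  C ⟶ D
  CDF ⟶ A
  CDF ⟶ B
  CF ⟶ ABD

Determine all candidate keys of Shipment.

{A, B}⁺: A→D adds D; AD→F adds F; BD→AC adds C → {A, B, C, D, F}. Minimal: {B}⁺ = {B}; {A}⁺ = {A, D, F} — none reach the full schema.
{A, C}⁺: A→D adds D; AD→F adds F; CDF→B adds B → {A, B, C, D, F}. Minimal: {C}⁺ = {C, D}; {A}⁺ = {A, D, F} — none reach the full schema.
{B, C}⁺: C→D adds D; BD→AC adds A; AD→F adds F → {A, B, C, D, F}. Minimal: {C}⁺ = {C, D}; {B}⁺ = {B} — none reach the full schema.
{B, D}⁺: BD→AC adds A, C; AD→F adds F → {A, B, C, D, F}. Minimal: {D}⁺ = {D}; {B}⁺ = {B} — none reach the full schema.
{C, F}⁺: C→D adds D; CDF→A adds A; CDF→B adds B → {A, B, C, D, F}. Minimal: {F}⁺ = {F}; {C}⁺ = {C, D} — none reach the full schema.
Any other superkey contains one of these as a subset, so there are no further candidate keys.

(A, B); (A, C); (B, C); (B, D); (C, F)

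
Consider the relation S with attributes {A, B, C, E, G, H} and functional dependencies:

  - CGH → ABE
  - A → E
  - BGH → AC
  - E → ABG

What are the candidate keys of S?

{A, H}, {E, H}, {B, G, H}, {C, G, H}

Attribute H never appears on the right-hand side of any dependency, so H must belong to every candidate key.
{H}⁺ = {H}, which is not all of the schema, so we must add further attributes.
{A, H}⁺: A→E adds E; E→ABG adds B, G; BGH→AC adds C → {A, B, C, E, G, H}. Minimal: {H}⁺ = {H}; {A}⁺ = {A, B, E, G} — none reach the full schema.
{E, H}⁺: E→ABG adds A, B, G; BGH→AC adds C → {A, B, C, E, G, H}. Minimal: {H}⁺ = {H}; {E}⁺ = {A, B, E, G} — none reach the full schema.
{B, G, H}⁺: BGH→AC adds A, C; CGH→ABE adds E → {A, B, C, E, G, H}. Minimal: {G, H}⁺ = {G, H}; {B, H}⁺ = {B, H}; {B, G}⁺ = {B, G} — none reach the full schema.
{C, G, H}⁺: CGH→ABE adds A, B, E → {A, B, C, E, G, H}. Minimal: {G, H}⁺ = {G, H}; {C, H}⁺ = {C, H}; {C, G}⁺ = {C, G} — none reach the full schema.
Any other superkey contains one of these as a subset, so there are no further candidate keys.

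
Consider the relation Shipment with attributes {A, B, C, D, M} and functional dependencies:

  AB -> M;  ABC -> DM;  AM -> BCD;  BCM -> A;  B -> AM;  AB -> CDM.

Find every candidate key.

{B}⁺: B→AM adds A, M; AB→CDM adds C, D → {A, B, C, D, M}.
{A, M}⁺: AM→BCD adds B, C, D → {A, B, C, D, M}.
Any other superkey contains one of these as a subset, so there are no further candidate keys.

(B), (A, M)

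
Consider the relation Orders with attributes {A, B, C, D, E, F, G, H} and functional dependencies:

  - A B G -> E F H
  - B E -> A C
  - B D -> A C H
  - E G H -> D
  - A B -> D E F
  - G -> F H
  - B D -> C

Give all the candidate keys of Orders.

ABG, BDG, BEG

Attributes B, G never appear on any right-hand side, so every candidate key must contain {B, G}.
{B, G}⁺ = {B, F, G, H}, which is not all of the schema, so we must add further attributes.
{A, B, G}⁺: ABG→EFH adds E, F, H; BE→AC adds C; EGH→D adds D → {A, B, C, D, E, F, G, H}. Minimal: {B, G}⁺ = {B, F, G, H}; {A, G}⁺ = {A, F, G, H}; {A, B}⁺ = {A, B, C, D, E, F, H} — none reach the full schema.
{B, D, G}⁺: BD→ACH adds A, C, H; AB→DEF adds E, F → {A, B, C, D, E, F, G, H}. Minimal: {D, G}⁺ = {D, F, G, H}; {B, G}⁺ = {B, F, G, H}; {B, D}⁺ = {A, B, C, D, E, F, H} — none reach the full schema.
{B, E, G}⁺: BE→AC adds A, C; AB→DEF adds D, F; G→FH adds H → {A, B, C, D, E, F, G, H}. Minimal: {E, G}⁺ = {D, E, F, G, H}; {B, G}⁺ = {B, F, G, H}; {B, E}⁺ = {A, B, C, D, E, F, H} — none reach the full schema.
Any other superkey contains one of these as a subset, so there are no further candidate keys.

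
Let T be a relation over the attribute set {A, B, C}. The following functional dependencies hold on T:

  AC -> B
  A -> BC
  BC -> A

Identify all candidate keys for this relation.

{A}⁺: A→BC adds B, C → {A, B, C}.
{B, C}⁺: BC→A adds A → {A, B, C}.
Any other superkey contains one of these as a subset, so there are no further candidate keys.

{A}, {B, C}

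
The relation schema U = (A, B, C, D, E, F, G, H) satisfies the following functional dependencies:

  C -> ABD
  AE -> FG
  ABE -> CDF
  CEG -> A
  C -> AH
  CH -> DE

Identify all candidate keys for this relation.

{C}⁺: C→ABD adds A, B, D; C→AH adds H; CH→DE adds E; AE→FG adds F, G → {A, B, C, D, E, F, G, H}.
{A, B, E}⁺: AE→FG adds F, G; ABE→CDF adds C, D; C→AH adds H → {A, B, C, D, E, F, G, H}.

{C}, {A, B, E}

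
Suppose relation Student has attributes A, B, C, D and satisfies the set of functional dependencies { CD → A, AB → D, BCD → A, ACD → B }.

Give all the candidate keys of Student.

(C, D), (A, B, C)

{C, D}⁺: CD→A adds A; ACD→B adds B → {A, B, C, D}. Minimal: {D}⁺ = {D}; {C}⁺ = {C} — none reach the full schema.
{A, B, C}⁺: AB→D adds D → {A, B, C, D}. Minimal: {B, C}⁺ = {B, C}; {A, C}⁺ = {A, C}; {A, B}⁺ = {A, B, D} — none reach the full schema.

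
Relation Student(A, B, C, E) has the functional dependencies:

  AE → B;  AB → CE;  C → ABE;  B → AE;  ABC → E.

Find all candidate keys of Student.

{B}, {C}, {A, E}

{B}⁺: B→AE adds A, E; AB→CE adds C → {A, B, C, E}.
{C}⁺: C→ABE adds A, B, E → {A, B, C, E}.
{A, E}⁺: AE→B adds B; AB→CE adds C → {A, B, C, E}. Minimal: {E}⁺ = {E}; {A}⁺ = {A} — none reach the full schema.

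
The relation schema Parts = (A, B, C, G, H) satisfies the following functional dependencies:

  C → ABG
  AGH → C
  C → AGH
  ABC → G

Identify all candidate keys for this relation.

{C}, {A, G, H}

{C}⁺: C→ABG adds A, B, G; C→AGH adds H → {A, B, C, G, H}.
{A, G, H}⁺: AGH→C adds C; C→ABG adds B → {A, B, C, G, H}. Minimal: {G, H}⁺ = {G, H}; {A, H}⁺ = {A, H}; {A, G}⁺ = {A, G} — none reach the full schema.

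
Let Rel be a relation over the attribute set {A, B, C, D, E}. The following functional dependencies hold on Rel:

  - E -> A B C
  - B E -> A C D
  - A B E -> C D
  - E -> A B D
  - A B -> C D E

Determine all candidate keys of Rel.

{E}⁺: E→ABC adds A, B, C; BE→ACD adds D → {A, B, C, D, E}.
{A, B}⁺: AB→CDE adds C, D, E → {A, B, C, D, E}. Minimal: {B}⁺ = {B}; {A}⁺ = {A} — none reach the full schema.
Any other superkey contains one of these as a subset, so there are no further candidate keys.

{E}; {A, B}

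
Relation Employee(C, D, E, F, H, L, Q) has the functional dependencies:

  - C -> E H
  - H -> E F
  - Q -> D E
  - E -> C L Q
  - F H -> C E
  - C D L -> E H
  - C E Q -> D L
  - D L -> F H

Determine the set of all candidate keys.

{C}⁺: C→EH adds E, H; H→EF adds F; E→CLQ adds L, Q; CEQ→DL adds D → {C, D, E, F, H, L, Q}.
{E}⁺: E→CLQ adds C, L, Q; CEQ→DL adds D; DL→FH adds F, H → {C, D, E, F, H, L, Q}.
{H}⁺: H→EF adds E, F; E→CLQ adds C, L, Q; CEQ→DL adds D → {C, D, E, F, H, L, Q}.
{Q}⁺: Q→DE adds D, E; E→CLQ adds C, L; CDL→EH adds H; DL→FH adds F → {C, D, E, F, H, L, Q}.
{D, L}⁺: DL→FH adds F, H; H→EF adds E; E→CLQ adds C, Q → {C, D, E, F, H, L, Q}. Minimal: {L}⁺ = {L}; {D}⁺ = {D} — none reach the full schema.
Any other superkey contains one of these as a subset, so there are no further candidate keys.

C; E; H; Q; DL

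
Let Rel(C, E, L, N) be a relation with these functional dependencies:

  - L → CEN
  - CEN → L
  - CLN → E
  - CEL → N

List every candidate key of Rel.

{L}, {C, E, N}

{L}⁺: L→CEN adds C, E, N → {C, E, L, N}.
{C, E, N}⁺: CEN→L adds L → {C, E, L, N}. Minimal: {E, N}⁺ = {E, N}; {C, N}⁺ = {C, N}; {C, E}⁺ = {C, E} — none reach the full schema.
Any other superkey contains one of these as a subset, so there are no further candidate keys.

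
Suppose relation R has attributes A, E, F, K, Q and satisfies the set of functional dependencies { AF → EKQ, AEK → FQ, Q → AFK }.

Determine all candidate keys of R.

{Q}; {A, F}; {A, E, K}

{Q}⁺: Q→AFK adds A, F, K; AF→EKQ adds E → {A, E, F, K, Q}.
{A, F}⁺: AF→EKQ adds E, K, Q → {A, E, F, K, Q}. Minimal: {F}⁺ = {F}; {A}⁺ = {A} — none reach the full schema.
{A, E, K}⁺: AEK→FQ adds F, Q → {A, E, F, K, Q}. Minimal: {E, K}⁺ = {E, K}; {A, K}⁺ = {A, K}; {A, E}⁺ = {A, E} — none reach the full schema.
Any other superkey contains one of these as a subset, so there are no further candidate keys.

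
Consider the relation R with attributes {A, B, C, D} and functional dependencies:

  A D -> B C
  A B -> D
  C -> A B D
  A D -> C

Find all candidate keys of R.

{C}, {A, B}, {A, D}

{C}⁺: C→ABD adds A, B, D → {A, B, C, D}.
{A, B}⁺: AB→D adds D; AD→C adds C → {A, B, C, D}. Minimal: {B}⁺ = {B}; {A}⁺ = {A} — none reach the full schema.
{A, D}⁺: AD→BC adds B, C → {A, B, C, D}. Minimal: {D}⁺ = {D}; {A}⁺ = {A} — none reach the full schema.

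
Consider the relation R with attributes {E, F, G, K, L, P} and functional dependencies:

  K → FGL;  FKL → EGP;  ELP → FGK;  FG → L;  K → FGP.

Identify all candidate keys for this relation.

K, ELP, EFGP

{K}⁺: K→FGL adds F, G, L; FKL→EGP adds E, P → {E, F, G, K, L, P}.
{E, L, P}⁺: ELP→FGK adds F, G, K → {E, F, G, K, L, P}. Minimal: {L, P}⁺ = {L, P}; {E, P}⁺ = {E, P}; {E, L}⁺ = {E, L} — none reach the full schema.
{E, F, G, P}⁺: FG→L adds L; ELP→FGK adds K → {E, F, G, K, L, P}. Minimal: {F, G, P}⁺ = {F, G, L, P}; {E, G, P}⁺ = {E, G, P}; {E, F, P}⁺ = {E, F, P}; … — none reach the full schema.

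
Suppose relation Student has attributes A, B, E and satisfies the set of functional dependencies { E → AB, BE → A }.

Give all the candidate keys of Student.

Attribute E never appears on the right-hand side of any dependency, so E must belong to every candidate key.
{E}⁺ = {A, B, E}, which is all of the schema, so {E} is the only candidate key.

{E}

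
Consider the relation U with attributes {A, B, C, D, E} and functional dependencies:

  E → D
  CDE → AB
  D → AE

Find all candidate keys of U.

Attribute C never appears on the right-hand side of any dependency, so C must belong to every candidate key.
{C}⁺ = {C}, which is not all of the schema, so we must add further attributes.
{C, D}⁺: D→AE adds A, E; CDE→AB adds B → {A, B, C, D, E}. Minimal: {D}⁺ = {A, D, E}; {C}⁺ = {C} — none reach the full schema.
{C, E}⁺: E→D adds D; CDE→AB adds A, B → {A, B, C, D, E}. Minimal: {E}⁺ = {A, D, E}; {C}⁺ = {C} — none reach the full schema.
Any other superkey contains one of these as a subset, so there are no further candidate keys.

CD, CE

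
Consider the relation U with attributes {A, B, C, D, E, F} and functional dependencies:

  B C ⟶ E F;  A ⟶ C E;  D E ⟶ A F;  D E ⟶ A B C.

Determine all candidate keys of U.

Attribute D never appears on the right-hand side of any dependency, so D must belong to every candidate key.
{D}⁺ = {D}, which is not all of the schema, so we must add further attributes.
{A, D}⁺: A→CE adds C, E; DE→AF adds F; DE→ABC adds B → {A, B, C, D, E, F}.
{D, E}⁺: DE→AF adds A, F; DE→ABC adds B, C → {A, B, C, D, E, F}.
{B, C, D}⁺: BC→EF adds E, F; DE→AF adds A → {A, B, C, D, E, F}.

{A, D}, {D, E}, {B, C, D}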